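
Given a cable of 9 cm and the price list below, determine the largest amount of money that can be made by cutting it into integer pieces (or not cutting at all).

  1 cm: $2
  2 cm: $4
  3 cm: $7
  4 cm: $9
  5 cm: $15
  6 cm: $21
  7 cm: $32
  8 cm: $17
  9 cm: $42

42

Let r[k] be the best obtainable value from length k. For each k, try every first piece i and keep the best of price[i] + r[k−i].
r[1] = 2
r[2] = max(2+2, 4+0) = 4
r[3] = max(2+4, 4+2, 7+0) = 7
r[4] = max(2+7, 4+4, 7+2, 9+0) = 9
r[5] = max(2+9, 4+7, 7+4, 9+2, 15+0) = 15
r[6] = max(2+15, 4+9, 7+7, 9+4, 15+2, 21+0) = 21
r[7] = max(2+21, 4+15, 7+9, …, 21+2, 32+0) = 32
r[8] = max(2+32, 4+21, 7+15, …, 32+2, 17+0) = 34
r[9] = max(2+34, 4+32, 7+21, …, 17+2, 42+0) = 42
Best is to sell the whole 9-cm piece uncut for $42.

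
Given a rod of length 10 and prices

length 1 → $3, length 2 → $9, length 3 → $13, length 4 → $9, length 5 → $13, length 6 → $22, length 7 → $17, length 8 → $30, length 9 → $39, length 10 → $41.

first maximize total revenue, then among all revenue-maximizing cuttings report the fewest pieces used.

5

Let r[k] be the best obtainable value from length k. For each k, try every first piece i and keep the best of price[i] + r[k−i].
r[1] = 3
r[2] = 9
r[3] = 13
r[4] = 18  (first piece 2, then r[2]=9)
r[5] = 22  (first piece 2, then r[3]=13)
r[6] = 27  (first piece 2, then r[4]=18)
r[7] = 31  (first piece 2, then r[5]=22)
r[8] = 36  (first piece 2, then r[6]=27)
r[9] = 40  (first piece 2, then r[7]=31)
r[10] = 45  (first piece 2, then r[8]=36)
Maximum revenue is $45.
Now minimize piece count subject to staying optimal: for each k, pieces[k] = 1 + min over i with p[i]+r[k−i]=r[k] of pieces[k−i].
pieces[7] = 3
pieces[8] = 4
pieces[9] = 4
pieces[10] = 5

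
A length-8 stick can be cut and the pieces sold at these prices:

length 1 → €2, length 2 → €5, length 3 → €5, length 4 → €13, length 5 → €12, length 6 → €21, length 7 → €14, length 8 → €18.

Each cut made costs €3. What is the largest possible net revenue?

23

Build v[k] bottom-up: v[k] = max over allowed piece i of (p[i] + v[k−i]) − 3 per cut.
v[1] = 2
v[2] = 5
v[3] = 5
v[4] = 13
v[5] = 12  (first piece 1, then v[4]=13)
v[6] = 21
v[7] = 20  (first piece 1, then v[6]=21)
v[8] = 23  (first piece 2, then v[6]=21)
One optimal plan: pieces 6 + 2 (1 cut) → €26 − €3 = €23.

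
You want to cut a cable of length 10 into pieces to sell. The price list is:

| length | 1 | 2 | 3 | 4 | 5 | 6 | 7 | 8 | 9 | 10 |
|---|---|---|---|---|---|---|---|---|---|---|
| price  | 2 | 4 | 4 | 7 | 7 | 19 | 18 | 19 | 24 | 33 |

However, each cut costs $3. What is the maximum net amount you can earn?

33

Build net[k] bottom-up: net[k] = max over allowed piece i of (p[i] + net[k−i]) − 3 per cut.
net[1] = 2
net[2] = 4
net[3] = 4
net[4] = 7
net[5] = 7
net[6] = 19
net[7] = 18  (first piece 1, then net[6]=19)
net[8] = 20  (first piece 2, then net[6]=19)
net[9] = 24
net[10] = 33
Best is to make no cuts and sell whole for $33.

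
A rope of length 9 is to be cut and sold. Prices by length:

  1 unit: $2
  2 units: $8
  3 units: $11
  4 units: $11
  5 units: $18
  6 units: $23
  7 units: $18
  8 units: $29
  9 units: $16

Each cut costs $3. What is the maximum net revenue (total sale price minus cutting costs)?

31

Consider every possible first cut. v[k] is the best of p[i]+v[k−i] over all sellable i≤k, charging 3 whenever i<k.
v[1] = 2
v[2] = 8
v[3] = 11
v[4] = 13  (first piece 2, then v[2]=8)
v[5] = 18
v[6] = 23
v[7] = 23  (first piece 2, then v[5]=18)
v[8] = 29
v[9] = 31  (first piece 3, then v[6]=23)
One optimal plan: pieces 6 + 3 (1 cut) → $34 − $3 = $31.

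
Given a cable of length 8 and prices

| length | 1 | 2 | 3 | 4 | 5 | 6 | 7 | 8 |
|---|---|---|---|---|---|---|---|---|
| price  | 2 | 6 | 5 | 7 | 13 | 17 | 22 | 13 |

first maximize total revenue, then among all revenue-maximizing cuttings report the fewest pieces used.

2

Let r[k] be the best obtainable value from length k. For each k, try every first piece i and keep the best of price[i] + r[k−i].
r[1] = 2
r[2] = 6
r[3] = 8  (first piece 1, then r[2]=6)
r[4] = 12  (first piece 2, then r[2]=6)
r[5] = 14  (first piece 1, then r[4]=12)
r[6] = 18  (first piece 2, then r[4]=12)
r[7] = 22
r[8] = 24  (first piece 1, then r[7]=22)
Maximum revenue is $24.
Now minimize piece count subject to staying optimal: for each k, pieces[k] = 1 + min over i with p[i]+r[k−i]=r[k] of pieces[k−i].
pieces[5] = 3
pieces[6] = 3
pieces[7] = 1
pieces[8] = 2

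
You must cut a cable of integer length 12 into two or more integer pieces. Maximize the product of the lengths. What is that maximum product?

81

Let m[k] be the best product for length k (with at least one cut). For each first piece i, the rest contributes max(k−i, m[k−i]).
m[2] = 1*max(1,0) = 1*1 = 1
m[3] = 1*max(2,1) = 1*2 = 2
m[4] = 2*max(2,1) = 2*2 = 4
m[5] = 2*max(3,2) = 2*3 = 6
m[6] = 3*max(3,2) = 3*3 = 9
m[7] = 2*max(5,6) = 2*6 = 12
m[8] = 2*max(6,9) = 2*9 = 18
m[9] = 3*max(6,9) = 3*9 = 27
m[10] = 2*max(8,18) = 2*18 = 36
m[11] = 2*max(9,27) = 2*27 = 54
m[12] = 3*max(9,27) = 3*27 = 81
One optimal split: 3 + 3 + 3 + 3; product 3*3*3*3 = 81.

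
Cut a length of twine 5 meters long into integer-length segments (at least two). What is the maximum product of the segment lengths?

Let f[k] be the best product for length k (with at least one cut). For each first piece i, the rest contributes max(k−i, f[k−i]).
f[2] = 1×max(1,0) = 1×1 = 1
f[3] = max(1×2, 2×1) = 2
f[4] = max(1×3, 2×2, 3×1) = 4
f[5] = max(1×4, 2×3, 3×2, 4×1) = 6
One optimal split: 3 + 2; product 3×2 = 6.

6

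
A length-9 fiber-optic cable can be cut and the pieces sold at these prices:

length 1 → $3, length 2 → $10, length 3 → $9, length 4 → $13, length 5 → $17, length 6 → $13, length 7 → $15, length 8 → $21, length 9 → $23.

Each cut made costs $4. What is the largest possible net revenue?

Let r[k] be the best obtainable value from length k. For each k, try every first piece i and keep the best of price[i] + r[k−i] minus the 4 cut fee when i<k.
r[1] = 3
r[2] = 10
r[3] = 9  (first piece 1, then r[2]=10)
r[4] = 16  (first piece 2, then r[2]=10)
r[5] = 17
r[6] = 22  (first piece 2, then r[4]=16)
r[7] = 23  (first piece 2, then r[5]=17)
r[8] = 28  (first piece 2, then r[6]=22)
r[9] = 29  (first piece 2, then r[7]=23)
One optimal plan: pieces 5 + 2 + 2 (2 cuts) → $37 − $8 = $29.

29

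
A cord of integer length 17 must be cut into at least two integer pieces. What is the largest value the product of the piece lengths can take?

Define P[k] = max over 1≤i<k of i · max(k−i, P[k−i]); the inner max lets the remainder stay uncut if that's better.
Small cases: P[2]=1, P[3]=2, P[4]=4, P[5]=6, P[6]=9, P[7]=12, P[8]=18, P[9]=27, P[10]=36, P[11]=54, P[12]=81.
P[13] = 2×max(11,54) = 2×54 = 108
P[14] = 2×max(12,81) = 2×81 = 162
P[15] = 3×max(12,81) = 3×81 = 243
P[16] = 2×max(14,162) = 2×162 = 324
P[17] = 2×max(15,243) = 2×243 = 486
One optimal split: 3 + 3 + 3 + 3 + 3 + 2; product 3×3×3×3×3×2 = 486.

486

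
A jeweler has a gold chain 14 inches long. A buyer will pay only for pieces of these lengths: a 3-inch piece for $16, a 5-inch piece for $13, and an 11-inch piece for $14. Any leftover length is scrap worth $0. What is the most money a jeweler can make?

64

Consider every possible first cut. f[k] is the best of p[i]+f[k−i] over all sellable i≤k.
f[1] = 0
f[2] = 0
f[3] = 16
f[4] = 16
f[5] = max(16+0, 13+0) = 16
f[6] = max(16+16, 13+0) = 32
f[7] = max(16+16, 13+0) = 32
f[8] = max(16+16, 13+16) = 32
f[9] = max(16+32, 13+16) = 48
f[10] = max(16+32, 13+16) = 48
f[11] = max(16+32, 13+32, 14+0) = 48
f[12] = max(16+48, 13+32, 14+0) = 64
f[13] = max(16+48, 13+32, 14+0) = 64
f[14] = max(16+48, 13+48, 14+16) = 64
One optimal cutting: pieces 3 + 3 + 3 + 3 with 2 inches of scrap → $64.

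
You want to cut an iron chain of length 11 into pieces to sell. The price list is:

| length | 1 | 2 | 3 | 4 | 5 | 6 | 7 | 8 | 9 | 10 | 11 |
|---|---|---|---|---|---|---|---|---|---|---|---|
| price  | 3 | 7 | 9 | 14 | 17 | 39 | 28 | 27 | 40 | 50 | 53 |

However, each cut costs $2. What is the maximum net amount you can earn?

54

Build net[k] bottom-up: net[k] = max over allowed piece i of (p[i] + net[k−i]) − 2 per cut.
net[1] = 3
net[2] = 7
net[3] = 9
net[4] = 14
net[5] = 17
net[6] = 39
net[7] = 40  (first piece 1, then net[6]=39)
net[8] = 44  (first piece 2, then net[6]=39)
net[9] = 46  (first piece 3, then net[6]=39)
net[10] = 51  (first piece 4, then net[6]=39)
net[11] = 54  (first piece 5, then net[6]=39)
One optimal plan: pieces 6 + 5 (1 cut) → $56 − $2 = $54.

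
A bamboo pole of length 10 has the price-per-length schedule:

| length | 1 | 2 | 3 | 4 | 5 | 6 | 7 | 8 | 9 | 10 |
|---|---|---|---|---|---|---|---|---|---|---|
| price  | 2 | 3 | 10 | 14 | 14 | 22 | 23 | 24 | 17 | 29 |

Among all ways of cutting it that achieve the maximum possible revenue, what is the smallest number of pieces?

Build r[k] bottom-up: r[k] = max over allowed piece i of (p[i] + r[k−i]).
r[1] = 2
r[2] = 4  (first piece 1, then r[1]=2)
r[3] = 10
r[4] = 14
r[5] = 16  (first piece 1, then r[4]=14)
r[6] = 22
r[7] = 24  (first piece 1, then r[6]=22)
r[8] = 28  (first piece 4, then r[4]=14)
r[9] = 32  (first piece 3, then r[6]=22)
r[10] = 36  (first piece 4, then r[6]=22)
Maximum revenue is $36.
Now minimize piece count subject to staying optimal: for each k, pieces[k] = 1 + min over i with p[i]+r[k−i]=r[k] of pieces[k−i].
pieces[7] = 2
pieces[8] = 2
pieces[9] = 2
pieces[10] = 2

2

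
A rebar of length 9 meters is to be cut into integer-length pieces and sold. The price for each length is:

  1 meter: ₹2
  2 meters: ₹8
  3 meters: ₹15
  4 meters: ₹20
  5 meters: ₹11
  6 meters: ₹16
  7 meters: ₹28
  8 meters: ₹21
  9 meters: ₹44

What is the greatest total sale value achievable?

45

Let r[k] be the best obtainable value from length k. For each k, try every first piece i and keep the best of price[i] + r[k−i].
r[1] = 2
r[2] = 8
r[3] = 15
r[4] = 20
r[5] = 23  (first piece 2, then r[3]=15)
r[6] = 30  (first piece 3, then r[3]=15)
r[7] = 35  (first piece 3, then r[4]=20)
r[8] = 40  (first piece 4, then r[4]=20)
r[9] = 45  (first piece 3, then r[6]=30)
One optimal cutting: 3 + 3 + 3 → ₹15 + ₹15 + ₹15 = ₹45.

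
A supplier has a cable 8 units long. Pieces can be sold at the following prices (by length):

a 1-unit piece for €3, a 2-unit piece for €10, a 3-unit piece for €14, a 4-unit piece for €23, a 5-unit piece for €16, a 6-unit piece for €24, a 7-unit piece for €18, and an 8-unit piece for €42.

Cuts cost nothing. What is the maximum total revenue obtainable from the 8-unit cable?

46

Consider every possible first cut. r[k] is the best of p[i]+r[k−i] over all sellable i≤k.
r[1] = 3
r[2] = 10
r[3] = 14
r[4] = 23
r[5] = 26  (first piece 1, then r[4]=23)
r[6] = 33  (first piece 2, then r[4]=23)
r[7] = 37  (first piece 3, then r[4]=23)
r[8] = 46  (first piece 4, then r[4]=23)
One optimal cutting: 4 + 4 → €23 + €23 = €46.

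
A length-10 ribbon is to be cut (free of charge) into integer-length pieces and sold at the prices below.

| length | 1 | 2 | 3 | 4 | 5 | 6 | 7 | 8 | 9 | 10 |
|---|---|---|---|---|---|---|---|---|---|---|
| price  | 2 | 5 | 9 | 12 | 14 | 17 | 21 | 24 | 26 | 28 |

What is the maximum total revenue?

30

Consider every possible first cut. v[k] is the best of p[i]+v[k−i] over all sellable i≤k.
v[1] = 2
v[2] = max(2+2, 5+0) = 5
v[3] = max(2+5, 5+2, 9+0) = 9
v[4] = max(2+9, 5+5, 9+2, 12+0) = 12
v[5] = max(2+12, 5+9, 9+5, 12+2, 14+0) = 14
v[6] = max(2+14, 5+12, 9+9, 12+5, 14+2, 17+0) = 18
v[7] = max(2+18, 5+14, 9+12, …, 17+2, 21+0) = 21
v[8] = max(2+21, 5+18, 9+14, …, 21+2, 24+0) = 24
v[9] = max(2+24, 5+21, 9+18, …, 24+2, 26+0) = 27
v[10] = max(2+27, 5+24, 9+21, …, 26+2, 28+0) = 30
One optimal cutting: 4 + 3 + 3 → ¢12 + ¢9 + ¢9 = ¢30.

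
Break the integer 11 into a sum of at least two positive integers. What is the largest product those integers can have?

Fill f[k] for k=2..11: at each k try every first piece i and multiply by the better of (k−i) uncut or f[k−i].
f[2] = 1×max(1,0) = 1×1 = 1
f[3] = 1×max(2,1) = 1×2 = 2
f[4] = 2×max(2,1) = 2×2 = 4
f[5] = 2×max(3,2) = 2×3 = 6
f[6] = 3×max(3,2) = 3×3 = 9
f[7] = 2×max(5,6) = 2×6 = 12
f[8] = 2×max(6,9) = 2×9 = 18
f[9] = 3×max(6,9) = 3×9 = 27
f[10] = 2×max(8,18) = 2×18 = 36
f[11] = 2×max(9,27) = 2×27 = 54
One optimal split: 3 + 3 + 3 + 2; product 3×3×3×2 = 54.

54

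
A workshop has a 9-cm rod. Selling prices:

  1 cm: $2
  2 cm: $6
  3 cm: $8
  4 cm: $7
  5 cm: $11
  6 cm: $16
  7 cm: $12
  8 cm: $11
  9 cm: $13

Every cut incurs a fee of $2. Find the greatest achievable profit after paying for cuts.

Let net[k] be the best obtainable value from length k. For each k, try every first piece i and keep the best of price[i] + net[k−i] minus the 2 cut fee when i<k.
net[1] = 2
net[2] = max(2+2-2, 6+0) = 6
net[3] = max(2+6-2, 6+2-2, 8+0) = 8
net[4] = max(2+8-2, 6+6-2, 8+2-2, 7+0) = 10
net[5] = max(2+10-2, 6+8-2, 8+6-2, 7+2-2, 11+0) = 12
net[6] = max(2+12-2, 6+10-2, 8+8-2, 7+6-2, 11+2-2, 16+0) = 16
net[7] = max(2+16-2, 6+12-2, 8+10-2, …, 16+2-2, 12+0) = 16
net[8] = max(2+16-2, 6+16-2, 8+12-2, …, 12+2-2, 11+0) = 20
net[9] = max(2+20-2, 6+16-2, 8+16-2, …, 11+2-2, 13+0) = 22
One optimal plan: pieces 6 + 3 (1 cut) → $24 − $2 = $22.

22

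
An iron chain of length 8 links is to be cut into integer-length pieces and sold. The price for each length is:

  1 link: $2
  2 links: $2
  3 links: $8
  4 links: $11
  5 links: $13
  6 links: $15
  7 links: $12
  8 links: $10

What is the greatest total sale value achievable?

Let v[k] be the best obtainable value from length k. For each k, try every first piece i and keep the best of price[i] + v[k−i].
v[1] = 2
v[2] = max(2+2, 2+0) = 4
v[3] = max(2+4, 2+2, 8+0) = 8
v[4] = max(2+8, 2+4, 8+2, 11+0) = 11
v[5] = max(2+11, 2+8, 8+4, 11+2, 13+0) = 13
v[6] = max(2+13, 2+11, 8+8, 11+4, 13+2, 15+0) = 16
v[7] = max(2+16, 2+13, 8+11, …, 15+2, 12+0) = 19
v[8] = max(2+19, 2+16, 8+13, …, 12+2, 10+0) = 22
One optimal cutting: 4 + 4 → $11 + $11 = $22.

22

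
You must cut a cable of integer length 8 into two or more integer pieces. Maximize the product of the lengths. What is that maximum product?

18

Let g[k] be the best product for length k (with at least one cut). For each first piece i, the rest contributes max(k−i, g[k−i]).
g[2] = 1·max(1,0) = 1·1 = 1
g[3] = max(1·2, 2·1) = 2
g[4] = max(1·3, 2·2, 3·1) = 4
g[5] = max(1·4, 2·3, 3·2, 4·1) = 6
g[6] = max(1·6, 2·4, 3·3, 4·2, 5·1) = 9
g[7] = max(1·9, 2·6, 3·4, 4·3, 5·2, 6·1) = 12
g[8] = max(1·12, 2·9, 3·6, …, 6·2, 7·1) = 18
One optimal split: 3 + 3 + 2; product 3·3·2 = 18.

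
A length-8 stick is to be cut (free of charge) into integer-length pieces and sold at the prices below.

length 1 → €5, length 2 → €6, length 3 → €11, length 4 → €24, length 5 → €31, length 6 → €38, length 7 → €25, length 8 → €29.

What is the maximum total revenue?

Build r[k] bottom-up: r[k] = max over allowed piece i of (p[i] + r[k−i]).
r[1] = 5
r[2] = 10  (first piece 1, then r[1]=5)
r[3] = 15  (first piece 1, then r[2]=10)
r[4] = 24
r[5] = 31
r[6] = 38
r[7] = 43  (first piece 1, then r[6]=38)
r[8] = 48  (first piece 1, then r[7]=43)
One optimal cutting: 6 + 1 + 1 → €38 + €5 + €5 = €48.

48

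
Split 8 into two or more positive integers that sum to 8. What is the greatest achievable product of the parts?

Define prod[k] = max over 1≤i<k of i · max(k−i, prod[k−i]); the inner max lets the remainder stay uncut if that's better.
Small cases: prod[2]=1, prod[3]=2.
prod[4] = 2×max(2,1) = 2×2 = 4
prod[5] = 2×max(3,2) = 2×3 = 6
prod[6] = 3×max(3,2) = 3×3 = 9
prod[7] = 2×max(5,6) = 2×6 = 12
prod[8] = 2×max(6,9) = 2×9 = 18
One optimal split: 3 + 3 + 2; product 3×3×2 = 18.

18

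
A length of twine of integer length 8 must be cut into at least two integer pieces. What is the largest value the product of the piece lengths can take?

18

Define m[k] = max over 1≤i<k of i · max(k−i, m[k−i]); the inner max lets the remainder stay uncut if that's better.
m[2] = 1×max(1,0) = 1×1 = 1
m[3] = 1×max(2,1) = 1×2 = 2
m[4] = 2×max(2,1) = 2×2 = 4
m[5] = 2×max(3,2) = 2×3 = 6
m[6] = 3×max(3,2) = 3×3 = 9
m[7] = 2×max(5,6) = 2×6 = 12
m[8] = 2×max(6,9) = 2×9 = 18
One optimal split: 3 + 3 + 2; product 3×3×2 = 18.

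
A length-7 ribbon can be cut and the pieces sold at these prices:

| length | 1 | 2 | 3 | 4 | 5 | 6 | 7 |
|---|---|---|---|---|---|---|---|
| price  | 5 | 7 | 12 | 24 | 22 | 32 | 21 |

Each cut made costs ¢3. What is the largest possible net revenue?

Build r[k] bottom-up: r[k] = max over allowed piece i of (p[i] + r[k−i]) − 3 per cut.
r[1] = 5
r[2] = 7  (first piece 1, then r[1]=5)
r[3] = 12
r[4] = 24
r[5] = 26  (first piece 1, then r[4]=24)
r[6] = 32
r[7] = 34  (first piece 1, then r[6]=32)
One optimal plan: pieces 6 + 1 (1 cut) → ¢37 − ¢3 = ¢34.

34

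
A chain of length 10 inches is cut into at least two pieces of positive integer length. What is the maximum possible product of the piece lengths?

Define P[k] = max over 1≤i<k of i · max(k−i, P[k−i]); the inner max lets the remainder stay uncut if that's better.
P[2] = 1×max(1,0) = 1×1 = 1
P[3] = 1×max(2,1) = 1×2 = 2
P[4] = 2×max(2,1) = 2×2 = 4
P[5] = 2×max(3,2) = 2×3 = 6
P[6] = 3×max(3,2) = 3×3 = 9
P[7] = 2×max(5,6) = 2×6 = 12
P[8] = 2×max(6,9) = 2×9 = 18
P[9] = 3×max(6,9) = 3×9 = 27
P[10] = 2×max(8,18) = 2×18 = 36
One optimal split: 3 + 3 + 2 + 2; product 3×3×2×2 = 36.

36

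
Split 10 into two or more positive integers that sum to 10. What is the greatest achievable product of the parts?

Define g[k] = max over 1≤i<k of i · max(k−i, g[k−i]); the inner max lets the remainder stay uncut if that's better.
Small cases: g[2]=1, g[3]=2, g[4]=4.
g[5] = max(1·4, 2·3, 3·2, 4·1) = 6
g[6] = max(1·6, 2·4, 3·3, 4·2, 5·1) = 9
g[7] = max(1·9, 2·6, 3·4, 4·3, 5·2, 6·1) = 12
g[8] = max(1·12, 2·9, 3·6, …, 6·2, 7·1) = 18
g[9] = max(1·18, 2·12, 3·9, …, 7·2, 8·1) = 27
g[10] = max(1·27, 2·18, 3·12, …, 8·2, 9·1) = 36
One optimal split: 3 + 3 + 2 + 2; product 3·3·2·2 = 36.

36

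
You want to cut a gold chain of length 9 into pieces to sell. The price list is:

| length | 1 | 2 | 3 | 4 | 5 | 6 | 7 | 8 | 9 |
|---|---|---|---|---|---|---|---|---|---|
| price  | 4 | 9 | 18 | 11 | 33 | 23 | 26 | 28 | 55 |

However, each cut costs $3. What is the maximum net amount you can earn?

Consider every possible first cut. net[k] is the best of p[i]+net[k−i] over all sellable i≤k, charging 3 whenever i<k.
net[1] = 4
net[2] = max(4+4-3, 9+0) = 9
net[3] = max(4+9-3, 9+4-3, 18+0) = 18
net[4] = max(4+18-3, 9+9-3, 18+4-3, 11+0) = 19
net[5] = max(4+19-3, 9+18-3, 18+9-3, 11+4-3, 33+0) = 33
net[6] = max(4+33-3, 9+19-3, 18+18-3, 11+9-3, 33+4-3, 23+0) = 34
net[7] = max(4+34-3, 9+33-3, 18+19-3, …, 23+4-3, 26+0) = 39
net[8] = max(4+39-3, 9+34-3, 18+33-3, …, 26+4-3, 28+0) = 48
net[9] = max(4+48-3, 9+39-3, 18+34-3, …, 28+4-3, 55+0) = 55
Best is to make no cuts and sell whole for $55.

55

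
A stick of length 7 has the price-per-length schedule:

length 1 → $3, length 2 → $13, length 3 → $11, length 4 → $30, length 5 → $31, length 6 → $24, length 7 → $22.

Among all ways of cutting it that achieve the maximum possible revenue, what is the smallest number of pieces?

3

Let r[k] be the best obtainable value from length k. For each k, try every first piece i and keep the best of price[i] + r[k−i].
r[1] = 3
r[2] = max(3+3, 13+0) = 13
r[3] = max(3+13, 13+3, 11+0) = 16
r[4] = max(3+16, 13+13, 11+3, 30+0) = 30
r[5] = max(3+30, 13+16, 11+13, 30+3, 31+0) = 33
r[6] = max(3+33, 13+30, 11+16, 30+13, 31+3, 24+0) = 43
r[7] = max(3+43, 13+33, 11+30, …, 24+3, 22+0) = 46
Maximum revenue is $46.
Now minimize piece count subject to staying optimal: for each k, pieces[k] = 1 + min over i with p[i]+r[k−i]=r[k] of pieces[k−i].
pieces[4] = 1
pieces[5] = 2
pieces[6] = 2
pieces[7] = 3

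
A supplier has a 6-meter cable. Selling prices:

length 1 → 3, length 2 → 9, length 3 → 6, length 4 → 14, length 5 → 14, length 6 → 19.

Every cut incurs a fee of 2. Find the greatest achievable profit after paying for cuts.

23

Consider every possible first cut. v[k] is the best of p[i]+v[k−i] over all sellable i≤k, charging 2 whenever i<k.
v[1] = 3
v[2] = 9
v[3] = 10  (first piece 1, then v[2]=9)
v[4] = 16  (first piece 2, then v[2]=9)
v[5] = 17  (first piece 1, then v[4]=16)
v[6] = 23  (first piece 2, then v[4]=16)
One optimal plan: pieces 2 + 2 + 2 (2 cuts) → 27 − 4 = 23.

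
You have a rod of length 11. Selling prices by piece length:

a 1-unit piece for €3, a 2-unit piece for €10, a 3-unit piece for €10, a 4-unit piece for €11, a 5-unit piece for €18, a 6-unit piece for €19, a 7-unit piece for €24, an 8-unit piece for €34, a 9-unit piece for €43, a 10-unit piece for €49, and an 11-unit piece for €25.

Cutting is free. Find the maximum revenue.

53

Consider every possible first cut. v[k] is the best of p[i]+v[k−i] over all sellable i≤k.
v[1] = 3
v[2] = 10
v[3] = 13  (first piece 1, then v[2]=10)
v[4] = 20  (first piece 2, then v[2]=10)
v[5] = 23  (first piece 1, then v[4]=20)
v[6] = 30  (first piece 2, then v[4]=20)
v[7] = 33  (first piece 1, then v[6]=30)
v[8] = 40  (first piece 2, then v[6]=30)
v[9] = 43  (first piece 1, then v[8]=40)
v[10] = 50  (first piece 2, then v[8]=40)
v[11] = 53  (first piece 1, then v[10]=50)
One optimal cutting: 2 + 2 + 2 + 2 + 2 + 1 → €10 + €10 + €10 + €10 + €10 + €3 = €53.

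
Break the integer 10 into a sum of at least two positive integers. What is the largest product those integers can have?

36

Define P[k] = max over 1≤i<k of i · max(k−i, P[k−i]); the inner max lets the remainder stay uncut if that's better.
Small cases: P[2]=1.
P[3] = max(1*2, 2*1) = 2
P[4] = max(1*3, 2*2, 3*1) = 4
P[5] = max(1*4, 2*3, 3*2, 4*1) = 6
P[6] = max(1*6, 2*4, 3*3, 4*2, 5*1) = 9
P[7] = max(1*9, 2*6, 3*4, 4*3, 5*2, 6*1) = 12
P[8] = max(1*12, 2*9, 3*6, …, 6*2, 7*1) = 18
P[9] = max(1*18, 2*12, 3*9, …, 7*2, 8*1) = 27
P[10] = max(1*27, 2*18, 3*12, …, 8*2, 9*1) = 36
One optimal split: 3 + 3 + 2 + 2; product 3*3*2*2 = 36.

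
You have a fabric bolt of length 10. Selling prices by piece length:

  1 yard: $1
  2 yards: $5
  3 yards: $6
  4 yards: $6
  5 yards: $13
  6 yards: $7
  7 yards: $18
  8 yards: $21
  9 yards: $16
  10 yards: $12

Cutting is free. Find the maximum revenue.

26

Build r[k] bottom-up: r[k] = max over allowed piece i of (p[i] + r[k−i]).
r[1] = 1
r[2] = max(1+1, 5+0) = 5
r[3] = max(1+5, 5+1, 6+0) = 6
r[4] = max(1+6, 5+5, 6+1, 6+0) = 10
r[5] = max(1+10, 5+6, 6+5, 6+1, 13+0) = 13
r[6] = max(1+13, 5+10, 6+6, 6+5, 13+1, 7+0) = 15
r[7] = max(1+15, 5+13, 6+10, …, 7+1, 18+0) = 18
r[8] = max(1+18, 5+15, 6+13, …, 18+1, 21+0) = 21
r[9] = max(1+21, 5+18, 6+15, …, 21+1, 16+0) = 23
r[10] = max(1+23, 5+21, 6+18, …, 16+1, 12+0) = 26
One optimal cutting: 8 + 2 → $21 + $5 = $26.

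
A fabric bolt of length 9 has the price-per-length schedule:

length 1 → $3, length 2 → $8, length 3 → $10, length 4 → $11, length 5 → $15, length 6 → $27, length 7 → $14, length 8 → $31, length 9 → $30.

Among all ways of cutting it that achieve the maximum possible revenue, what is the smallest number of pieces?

3

Let r[k] be the best obtainable value from length k. For each k, try every first piece i and keep the best of price[i] + r[k−i].
r[1] = 3
r[2] = 8
r[3] = 11  (first piece 1, then r[2]=8)
r[4] = 16  (first piece 2, then r[2]=8)
r[5] = 19  (first piece 1, then r[4]=16)
r[6] = 27
r[7] = 30  (first piece 1, then r[6]=27)
r[8] = 35  (first piece 2, then r[6]=27)
r[9] = 38  (first piece 1, then r[8]=35)
Maximum revenue is $38.
Now minimize piece count subject to staying optimal: for each k, pieces[k] = 1 + min over i with p[i]+r[k−i]=r[k] of pieces[k−i].
pieces[6] = 1
pieces[7] = 2
pieces[8] = 2
pieces[9] = 3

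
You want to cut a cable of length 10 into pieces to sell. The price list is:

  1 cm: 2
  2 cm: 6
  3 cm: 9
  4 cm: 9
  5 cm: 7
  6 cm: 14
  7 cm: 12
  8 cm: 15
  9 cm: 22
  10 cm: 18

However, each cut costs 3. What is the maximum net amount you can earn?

Build r[k] bottom-up: r[k] = max over allowed piece i of (p[i] + r[k−i]) − 3 per cut.
r[1] = 2
r[2] = max(2+2-3, 6+0) = 6
r[3] = max(2+6-3, 6+2-3, 9+0) = 9
r[4] = max(2+9-3, 6+6-3, 9+2-3, 9+0) = 9
r[5] = max(2+9-3, 6+9-3, 9+6-3, 9+2-3, 7+0) = 12
r[6] = max(2+12-3, 6+9-3, 9+9-3, 9+6-3, 7+2-3, 14+0) = 15
r[7] = max(2+15-3, 6+12-3, 9+9-3, …, 14+2-3, 12+0) = 15
r[8] = max(2+15-3, 6+15-3, 9+12-3, …, 12+2-3, 15+0) = 18
r[9] = max(2+18-3, 6+15-3, 9+15-3, …, 15+2-3, 22+0) = 22
r[10] = max(2+22-3, 6+18-3, 9+15-3, …, 22+2-3, 18+0) = 21
One optimal plan: pieces 9 + 1 (1 cut) → 24 − 3 = 21.

21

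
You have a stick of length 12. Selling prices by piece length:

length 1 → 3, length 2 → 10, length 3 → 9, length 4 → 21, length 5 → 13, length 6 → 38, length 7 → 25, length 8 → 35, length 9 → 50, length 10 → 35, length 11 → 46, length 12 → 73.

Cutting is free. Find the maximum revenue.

Build best[k] bottom-up: best[k] = max over allowed piece i of (p[i] + best[k−i]).
best[1] = 3
best[2] = 10
best[3] = 13  (first piece 1, then best[2]=10)
best[4] = 21
best[5] = 24  (first piece 1, then best[4]=21)
best[6] = 38
best[7] = 41  (first piece 1, then best[6]=38)
best[8] = 48  (first piece 2, then best[6]=38)
best[9] = 51  (first piece 1, then best[8]=48)
best[10] = 59  (first piece 4, then best[6]=38)
best[11] = 62  (first piece 1, then best[10]=59)
best[12] = 76  (first piece 6, then best[6]=38)
One optimal cutting: 6 + 6 → 38 + 38 = 76.

76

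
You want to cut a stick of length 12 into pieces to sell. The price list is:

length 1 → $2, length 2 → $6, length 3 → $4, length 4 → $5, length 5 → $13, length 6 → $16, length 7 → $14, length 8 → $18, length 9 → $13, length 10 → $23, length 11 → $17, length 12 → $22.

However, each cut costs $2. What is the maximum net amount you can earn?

30

Consider every possible first cut. net[k] is the best of p[i]+net[k−i] over all sellable i≤k, charging 2 whenever i<k.
net[1] = 2
net[2] = 6
net[3] = 6  (first piece 1, then net[2]=6)
net[4] = 10  (first piece 2, then net[2]=6)
net[5] = 13
net[6] = 16
net[7] = 17  (first piece 2, then net[5]=13)
net[8] = 20  (first piece 2, then net[6]=16)
net[9] = 21  (first piece 2, then net[7]=17)
net[10] = 24  (first piece 2, then net[8]=20)
net[11] = 27  (first piece 5, then net[6]=16)
net[12] = 30  (first piece 6, then net[6]=16)
One optimal plan: pieces 6 + 6 (1 cut) → $32 − $2 = $30.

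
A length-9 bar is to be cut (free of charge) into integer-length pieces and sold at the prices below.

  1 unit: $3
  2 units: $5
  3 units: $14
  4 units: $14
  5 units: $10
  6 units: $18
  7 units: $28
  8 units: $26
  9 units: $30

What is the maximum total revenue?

42

Build r[k] bottom-up: r[k] = max over allowed piece i of (p[i] + r[k−i]).
r[1] = 3
r[2] = max(3+3, 5+0) = 6
r[3] = max(3+6, 5+3, 14+0) = 14
r[4] = max(3+14, 5+6, 14+3, 14+0) = 17
r[5] = max(3+17, 5+14, 14+6, 14+3, 10+0) = 20
r[6] = max(3+20, 5+17, 14+14, 14+6, 10+3, 18+0) = 28
r[7] = max(3+28, 5+20, 14+17, …, 18+3, 28+0) = 31
r[8] = max(3+31, 5+28, 14+20, …, 28+3, 26+0) = 34
r[9] = max(3+34, 5+31, 14+28, …, 26+3, 30+0) = 42
One optimal cutting: 3 + 3 + 3 → $14 + $14 + $14 = $42.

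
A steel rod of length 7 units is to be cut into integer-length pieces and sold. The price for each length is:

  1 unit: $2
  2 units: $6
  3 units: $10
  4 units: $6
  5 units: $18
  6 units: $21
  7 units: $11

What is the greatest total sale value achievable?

24

Let best[k] be the best obtainable value from length k. For each k, try every first piece i and keep the best of price[i] + best[k−i].
best[1] = 2
best[2] = 6
best[3] = 10
best[4] = 12  (first piece 1, then best[3]=10)
best[5] = 18
best[6] = 21
best[7] = 24  (first piece 2, then best[5]=18)
One optimal cutting: 5 + 2 → $18 + $6 = $24.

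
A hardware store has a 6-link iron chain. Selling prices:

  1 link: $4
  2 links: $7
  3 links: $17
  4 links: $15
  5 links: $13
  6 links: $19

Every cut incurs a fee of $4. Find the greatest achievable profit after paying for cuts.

Build net[k] bottom-up: net[k] = max over allowed piece i of (p[i] + net[k−i]) − 4 per cut.
net[1] = 4
net[2] = max(4+4-4, 7+0) = 7
net[3] = max(4+7-4, 7+4-4, 17+0) = 17
net[4] = max(4+17-4, 7+7-4, 17+4-4, 15+0) = 17
net[5] = max(4+17-4, 7+17-4, 17+7-4, 15+4-4, 13+0) = 20
net[6] = max(4+20-4, 7+17-4, 17+17-4, 15+7-4, 13+4-4, 19+0) = 30
One optimal plan: pieces 3 + 3 (1 cut) → $34 − $4 = $30.

30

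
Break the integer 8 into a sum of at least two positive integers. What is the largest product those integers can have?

Define f[k] = max over 1≤i<k of i · max(k−i, f[k−i]); the inner max lets the remainder stay uncut if that's better.
f[2] = 1×max(1,0) = 1×1 = 1
f[3] = 1×max(2,1) = 1×2 = 2
f[4] = 2×max(2,1) = 2×2 = 4
f[5] = 2×max(3,2) = 2×3 = 6
f[6] = 3×max(3,2) = 3×3 = 9
f[7] = 2×max(5,6) = 2×6 = 12
f[8] = 2×max(6,9) = 2×9 = 18
One optimal split: 3 + 3 + 2; product 3×3×2 = 18.

18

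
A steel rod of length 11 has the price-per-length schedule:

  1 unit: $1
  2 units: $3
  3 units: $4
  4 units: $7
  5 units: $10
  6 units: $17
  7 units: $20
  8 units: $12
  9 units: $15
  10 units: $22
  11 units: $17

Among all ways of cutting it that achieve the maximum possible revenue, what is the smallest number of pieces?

2

Let r[k] be the best obtainable value from length k. For each k, try every first piece i and keep the best of price[i] + r[k−i].
r[1] = 1
r[2] = max(1+1, 3+0) = 3
r[3] = max(1+3, 3+1, 4+0) = 4
r[4] = max(1+4, 3+3, 4+1, 7+0) = 7
r[5] = max(1+7, 3+4, 4+3, 7+1, 10+0) = 10
r[6] = max(1+10, 3+7, 4+4, 7+3, 10+1, 17+0) = 17
r[7] = max(1+17, 3+10, 4+7, …, 17+1, 20+0) = 20
r[8] = max(1+20, 3+17, 4+10, …, 20+1, 12+0) = 21
r[9] = max(1+21, 3+20, 4+17, …, 12+1, 15+0) = 23
r[10] = max(1+23, 3+21, 4+20, …, 15+1, 22+0) = 24
r[11] = max(1+24, 3+23, 4+21, …, 22+1, 17+0) = 27
Maximum revenue is $27.
Now minimize piece count subject to staying optimal: for each k, pieces[k] = 1 + min over i with p[i]+r[k−i]=r[k] of pieces[k−i].
pieces[8] = 2
pieces[9] = 2
pieces[10] = 2
pieces[11] = 2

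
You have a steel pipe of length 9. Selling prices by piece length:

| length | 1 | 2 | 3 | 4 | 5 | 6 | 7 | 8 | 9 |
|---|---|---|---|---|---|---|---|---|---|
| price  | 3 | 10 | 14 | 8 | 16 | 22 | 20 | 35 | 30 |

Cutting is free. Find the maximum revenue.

Build r[k] bottom-up: r[k] = max over allowed piece i of (p[i] + r[k−i]).
r[1] = 3
r[2] = 10
r[3] = 14
r[4] = 20  (first piece 2, then r[2]=10)
r[5] = 24  (first piece 2, then r[3]=14)
r[6] = 30  (first piece 2, then r[4]=20)
r[7] = 34  (first piece 2, then r[5]=24)
r[8] = 40  (first piece 2, then r[6]=30)
r[9] = 44  (first piece 2, then r[7]=34)
One optimal cutting: 3 + 2 + 2 + 2 → $14 + $10 + $10 + $10 = $44.

44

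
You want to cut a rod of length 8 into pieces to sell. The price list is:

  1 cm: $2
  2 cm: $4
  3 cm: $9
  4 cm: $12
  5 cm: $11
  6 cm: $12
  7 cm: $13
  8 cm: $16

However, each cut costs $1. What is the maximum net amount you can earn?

23

Consider every possible first cut. net[k] is the best of p[i]+net[k−i] over all sellable i≤k, charging 1 whenever i<k.
net[1] = 2
net[2] = 4
net[3] = 9
net[4] = 12
net[5] = 13  (first piece 1, then net[4]=12)
net[6] = 17  (first piece 3, then net[3]=9)
net[7] = 20  (first piece 3, then net[4]=12)
net[8] = 23  (first piece 4, then net[4]=12)
One optimal plan: pieces 4 + 4 (1 cut) → $24 − $1 = $23.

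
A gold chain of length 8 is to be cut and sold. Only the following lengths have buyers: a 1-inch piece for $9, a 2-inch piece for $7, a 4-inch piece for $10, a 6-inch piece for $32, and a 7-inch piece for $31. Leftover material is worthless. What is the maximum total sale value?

72

Build r[k] bottom-up: r[k] = max over allowed piece i of (p[i] + r[k−i]).
r[1] = 9
r[2] = max(9+9, 7+0) = 18
r[3] = max(9+18, 7+9) = 27
r[4] = max(9+27, 7+18, 10+0) = 36
r[5] = max(9+36, 7+27, 10+9) = 45
r[6] = max(9+45, 7+36, 10+18, 32+0) = 54
r[7] = max(9+54, 7+45, 10+27, 32+9, 31+0) = 63
r[8] = max(9+63, 7+54, 10+36, 32+18, 31+9) = 72
One optimal cutting: 1 + 1 + 1 + 1 + 1 + 1 + 1 + 1 → $72.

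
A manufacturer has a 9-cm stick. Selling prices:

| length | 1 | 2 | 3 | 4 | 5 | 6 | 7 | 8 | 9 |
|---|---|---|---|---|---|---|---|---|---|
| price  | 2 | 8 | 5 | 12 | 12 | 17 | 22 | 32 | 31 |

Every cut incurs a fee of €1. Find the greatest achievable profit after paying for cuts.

Let v[k] be the best obtainable value from length k. For each k, try every first piece i and keep the best of price[i] + v[k−i] minus the 1 cut fee when i<k.
v[1] = 2
v[2] = max(2+2-1, 8+0) = 8
v[3] = max(2+8-1, 8+2-1, 5+0) = 9
v[4] = max(2+9-1, 8+8-1, 5+2-1, 12+0) = 15
v[5] = max(2+15-1, 8+9-1, 5+8-1, 12+2-1, 12+0) = 16
v[6] = max(2+16-1, 8+15-1, 5+9-1, 12+8-1, 12+2-1, 17+0) = 22
v[7] = max(2+22-1, 8+16-1, 5+15-1, …, 17+2-1, 22+0) = 23
v[8] = max(2+23-1, 8+22-1, 5+16-1, …, 22+2-1, 32+0) = 32
v[9] = max(2+32-1, 8+23-1, 5+22-1, …, 32+2-1, 31+0) = 33
One optimal plan: pieces 8 + 1 (1 cut) → €34 − €1 = €33.

33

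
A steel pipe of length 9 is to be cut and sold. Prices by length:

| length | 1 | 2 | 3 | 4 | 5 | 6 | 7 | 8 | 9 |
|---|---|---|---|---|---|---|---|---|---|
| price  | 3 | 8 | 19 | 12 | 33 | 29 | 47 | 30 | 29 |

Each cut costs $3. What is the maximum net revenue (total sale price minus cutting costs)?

52

Build v[k] bottom-up: v[k] = max over allowed piece i of (p[i] + v[k−i]) − 3 per cut.
v[1] = 3
v[2] = 8
v[3] = 19
v[4] = 19  (first piece 1, then v[3]=19)
v[5] = 33
v[6] = 35  (first piece 3, then v[3]=19)
v[7] = 47
v[8] = 49  (first piece 3, then v[5]=33)
v[9] = 52  (first piece 2, then v[7]=47)
One optimal plan: pieces 7 + 2 (1 cut) → $55 − $3 = $52.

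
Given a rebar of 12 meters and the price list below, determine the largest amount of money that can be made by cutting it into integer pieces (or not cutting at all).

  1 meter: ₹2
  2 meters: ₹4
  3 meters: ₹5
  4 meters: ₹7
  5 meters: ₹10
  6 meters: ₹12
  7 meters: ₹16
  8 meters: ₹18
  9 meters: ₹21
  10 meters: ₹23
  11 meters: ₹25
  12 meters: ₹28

Let r[k] be the best obtainable value from length k. For each k, try every first piece i and keep the best of price[i] + r[k−i].
r[1] = 2
r[2] = 4  (first piece 1, then r[1]=2)
r[3] = 6  (first piece 1, then r[2]=4)
r[4] = 8  (first piece 1, then r[3]=6)
r[5] = 10  (first piece 1, then r[4]=8)
r[6] = 12  (first piece 1, then r[5]=10)
r[7] = 16
r[8] = 18  (first piece 1, then r[7]=16)
r[9] = 21
r[10] = 23  (first piece 1, then r[9]=21)
r[11] = 25  (first piece 1, then r[10]=23)
r[12] = 28
Best is to sell the whole 12-meter piece uncut for ₹28.

28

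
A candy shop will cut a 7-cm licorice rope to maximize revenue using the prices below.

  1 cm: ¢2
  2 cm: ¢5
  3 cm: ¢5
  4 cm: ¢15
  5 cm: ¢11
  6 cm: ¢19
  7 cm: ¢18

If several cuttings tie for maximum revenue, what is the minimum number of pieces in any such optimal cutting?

3

Build r[k] bottom-up: r[k] = max over allowed piece i of (p[i] + r[k−i]).
r[1] = 2
r[2] = 5
r[3] = 7  (first piece 1, then r[2]=5)
r[4] = 15
r[5] = 17  (first piece 1, then r[4]=15)
r[6] = 20  (first piece 2, then r[4]=15)
r[7] = 22  (first piece 1, then r[6]=20)
Maximum revenue is ¢22.
Now minimize piece count subject to staying optimal: for each k, pieces[k] = 1 + min over i with p[i]+r[k−i]=r[k] of pieces[k−i].
pieces[4] = 1
pieces[5] = 2
pieces[6] = 2
pieces[7] = 3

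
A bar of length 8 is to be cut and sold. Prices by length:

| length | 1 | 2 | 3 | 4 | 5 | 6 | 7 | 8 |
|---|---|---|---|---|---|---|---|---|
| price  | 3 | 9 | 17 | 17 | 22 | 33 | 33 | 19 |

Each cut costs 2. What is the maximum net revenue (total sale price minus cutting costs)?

40

Build v[k] bottom-up: v[k] = max over allowed piece i of (p[i] + v[k−i]) − 2 per cut.
v[1] = 3
v[2] = 9
v[3] = 17
v[4] = 18  (first piece 1, then v[3]=17)
v[5] = 24  (first piece 2, then v[3]=17)
v[6] = 33
v[7] = 34  (first piece 1, then v[6]=33)
v[8] = 40  (first piece 2, then v[6]=33)
One optimal plan: pieces 6 + 2 (1 cut) → 42 − 2 = 40.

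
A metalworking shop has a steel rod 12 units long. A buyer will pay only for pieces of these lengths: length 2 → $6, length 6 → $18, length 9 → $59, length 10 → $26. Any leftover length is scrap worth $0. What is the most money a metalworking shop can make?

65

Build f[k] bottom-up: f[k] = max over allowed piece i of (p[i] + f[k−i]).
f[1] = 0
f[2] = 6
f[3] = 6
f[4] = 12  (first piece 2, then f[2]=6)
f[5] = 12
f[6] = 18  (first piece 2, then f[4]=12)
f[7] = 18
f[8] = 24  (first piece 2, then f[6]=18)
f[9] = 59
f[10] = 59
f[11] = 65  (first piece 2, then f[9]=59)
f[12] = 65
One optimal cutting: pieces 9 + 2 with 1 unit of scrap → $65.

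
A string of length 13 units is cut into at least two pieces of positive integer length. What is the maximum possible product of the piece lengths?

108

Let P[k] be the best product for length k (with at least one cut). For each first piece i, the rest contributes max(k−i, P[k−i]).
Small cases: P[2]=1, P[3]=2, P[4]=4, P[5]=6.
P[6] = 3·max(3,2) = 3·3 = 9
P[7] = 2·max(5,6) = 2·6 = 12
P[8] = 2·max(6,9) = 2·9 = 18
P[9] = 3·max(6,9) = 3·9 = 27
P[10] = 2·max(8,18) = 2·18 = 36
P[11] = 2·max(9,27) = 2·27 = 54
P[12] = 3·max(9,27) = 3·27 = 81
P[13] = 2·max(11,54) = 2·54 = 108
One optimal split: 3 + 3 + 3 + 2 + 2; product 3·3·3·2·2 = 108.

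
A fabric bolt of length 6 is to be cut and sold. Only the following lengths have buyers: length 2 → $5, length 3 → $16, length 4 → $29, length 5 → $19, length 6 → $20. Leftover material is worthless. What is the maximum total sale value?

Build r[k] bottom-up: r[k] = max over allowed piece i of (p[i] + r[k−i]).
r[1] = 0
r[2] = 5
r[3] = max(5+0, 16+0) = 16
r[4] = max(5+5, 16+0, 29+0) = 29
r[5] = max(5+16, 16+5, 29+0, 19+0) = 29
r[6] = max(5+29, 16+16, 29+5, 19+0, 20+0) = 34
One optimal cutting: 4 + 2 → $34.

34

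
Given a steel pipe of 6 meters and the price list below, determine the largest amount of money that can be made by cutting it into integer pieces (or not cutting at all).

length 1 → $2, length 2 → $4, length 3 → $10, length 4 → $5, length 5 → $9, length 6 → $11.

20

Consider every possible first cut. r[k] is the best of p[i]+r[k−i] over all sellable i≤k.
r[1] = 2
r[2] = max(2+2, 4+0) = 4
r[3] = max(2+4, 4+2, 10+0) = 10
r[4] = max(2+10, 4+4, 10+2, 5+0) = 12
r[5] = max(2+12, 4+10, 10+4, 5+2, 9+0) = 14
r[6] = max(2+14, 4+12, 10+10, 5+4, 9+2, 11+0) = 20
One optimal cutting: 3 + 3 → $10 + $10 = $20.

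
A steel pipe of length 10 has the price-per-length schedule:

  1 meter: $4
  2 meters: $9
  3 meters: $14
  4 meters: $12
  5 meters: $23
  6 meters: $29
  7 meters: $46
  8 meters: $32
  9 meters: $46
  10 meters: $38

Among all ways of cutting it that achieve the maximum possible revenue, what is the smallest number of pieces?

Let r[k] be the best obtainable value from length k. For each k, try every first piece i and keep the best of price[i] + r[k−i].
r[1] = 4
r[2] = 9
r[3] = 14
r[4] = 18  (first piece 1, then r[3]=14)
r[5] = 23  (first piece 2, then r[3]=14)
r[6] = 29
r[7] = 46
r[8] = 50  (first piece 1, then r[7]=46)
r[9] = 55  (first piece 2, then r[7]=46)
r[10] = 60  (first piece 3, then r[7]=46)
Maximum revenue is $60.
Now minimize piece count subject to staying optimal: for each k, pieces[k] = 1 + min over i with p[i]+r[k−i]=r[k] of pieces[k−i].
pieces[7] = 1
pieces[8] = 2
pieces[9] = 2
pieces[10] = 2

2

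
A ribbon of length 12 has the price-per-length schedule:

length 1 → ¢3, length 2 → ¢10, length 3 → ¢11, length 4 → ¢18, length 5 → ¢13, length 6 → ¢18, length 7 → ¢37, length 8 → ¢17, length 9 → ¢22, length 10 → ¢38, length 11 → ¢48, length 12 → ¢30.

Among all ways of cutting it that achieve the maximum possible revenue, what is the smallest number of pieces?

4

Build r[k] bottom-up: r[k] = max over allowed piece i of (p[i] + r[k−i]).
r[1] = 3
r[2] = 10
r[3] = 13  (first piece 1, then r[2]=10)
r[4] = 20  (first piece 2, then r[2]=10)
r[5] = 23  (first piece 1, then r[4]=20)
r[6] = 30  (first piece 2, then r[4]=20)
r[7] = 37
r[8] = 40  (first piece 1, then r[7]=37)
r[9] = 47  (first piece 2, then r[7]=37)
r[10] = 50  (first piece 1, then r[9]=47)
r[11] = 57  (first piece 2, then r[9]=47)
r[12] = 60  (first piece 1, then r[11]=57)
Maximum revenue is ¢60.
Now minimize piece count subject to staying optimal: for each k, pieces[k] = 1 + min over i with p[i]+r[k−i]=r[k] of pieces[k−i].
pieces[9] = 2
pieces[10] = 3
pieces[11] = 3
pieces[12] = 4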